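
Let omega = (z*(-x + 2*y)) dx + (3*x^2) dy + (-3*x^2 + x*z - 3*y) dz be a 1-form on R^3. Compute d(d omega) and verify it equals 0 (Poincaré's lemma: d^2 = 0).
d(d omega) = 0

Step 1: d omega = sum_{i<j} (∂f_j/∂x_i - ∂f_i/∂x_j) dx_i ∧ dx_j:
  coeff of dx ∧ dy: 6*x - 2*z
  coeff of dx ∧ dz: -5*x - 2*y + z
  coeff of dy ∧ dz: -3
Step 2: Apply d again to each 2-form coefficient. The only possible 3-form in R^3 is dx ∧ dy ∧ dz, with coefficient
  ∂(coeff of dy∧dz)/∂x - ∂(coeff of dx∧dz)/∂y + ∂(coeff of dx∧dy)/∂z
  = ∂/∂x (-3) - ∂/∂y (-5*x - 2*y + z) + ∂/∂z (6*x - 2*z).
Each of these terms simplifies to sums of mixed partials that cancel in pairs. The result is 0 (by equality of mixed partials for smooth functions — Schwarz / Clairaut).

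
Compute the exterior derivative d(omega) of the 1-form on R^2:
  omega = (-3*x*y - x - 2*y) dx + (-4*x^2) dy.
d(omega) = (2 - 5*x) dx ∧ dy

For a 1-form omega = sum_i f_i dx_i, the exterior derivative is
  d(omega) = sum_{i < j} (∂f_j/∂x_i - ∂f_i/∂x_j) dx_i ∧ dx_j.
  coefficient of dx ∧ dy: ∂f_2/∂x - ∂f_1/∂y = ∂(-4*x^2)/∂x - ∂(-3*x*y - x - 2*y)/∂y = 2 - 5*x
Assembling: d(omega) = (2 - 5*x) dx ∧ dy.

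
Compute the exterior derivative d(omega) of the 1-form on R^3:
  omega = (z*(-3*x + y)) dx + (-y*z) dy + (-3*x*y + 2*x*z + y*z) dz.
d(omega) = (-z) dx ∧ dy + (3*x - 4*y + 2*z) dx ∧ dz + (-3*x + y + z) dy ∧ dz

For a 1-form omega = sum_i f_i dx_i, the exterior derivative is
  d(omega) = sum_{i < j} (∂f_j/∂x_i - ∂f_i/∂x_j) dx_i ∧ dx_j.
  coefficient of dx ∧ dy: ∂f_2/∂x - ∂f_1/∂y = ∂(-y*z)/∂x - ∂(z*(-3*x + y))/∂y = -z
  coefficient of dx ∧ dz: ∂f_3/∂x - ∂f_1/∂z = ∂(-3*x*y + 2*x*z + y*z)/∂x - ∂(z*(-3*x + y))/∂z = 3*x - 4*y + 2*z
  coefficient of dy ∧ dz: ∂f_3/∂y - ∂f_2/∂z = ∂(-3*x*y + 2*x*z + y*z)/∂y - ∂(-y*z)/∂z = -3*x + y + z
Assembling: d(omega) = (-z) dx ∧ dy + (3*x - 4*y + 2*z) dx ∧ dz + (-3*x + y + z) dy ∧ dz.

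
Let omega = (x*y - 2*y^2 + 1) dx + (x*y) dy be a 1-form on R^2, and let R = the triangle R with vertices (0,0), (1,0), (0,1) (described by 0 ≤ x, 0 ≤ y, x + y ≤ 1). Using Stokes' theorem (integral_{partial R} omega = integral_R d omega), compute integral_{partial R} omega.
integral_(partial R) omega = 2/3

Stokes: integral_partial_R omega = integral_R d omega with d omega = (∂Q/∂x - ∂P/∂y) dx ∧ dy.
  ∂Q/∂x = y
  ∂P/∂y = x - 4*y
  integrand = ∂Q/∂x - ∂P/∂y = -x + 5*y.
Integrating over R: integral_0^1 integral_0^{1-x} (-x + 5*y) dy dx = 2/3.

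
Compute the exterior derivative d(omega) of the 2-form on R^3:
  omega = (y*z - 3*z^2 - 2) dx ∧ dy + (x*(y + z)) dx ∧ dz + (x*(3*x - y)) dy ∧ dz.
d(omega) = (5*x - 6*z) dx ∧ dy ∧ dz

For a 2-form omega = sum_{i<j} g_{ij} dx_i ∧ dx_j, the exterior derivative is
  d(omega) = sum_{i<j} d(g_{ij}) ∧ dx_i ∧ dx_j = sum_{i<j, k} (∂g_{ij}/∂x_k) dx_k ∧ dx_i ∧ dx_j.
Expand each term, using dx_k ∧ dx_i ∧ dx_j = sgn(permutation) dx_{(a)} ∧ dx_{(b)} ∧ dx_{(c)} with (a < b < c) sorted:
  d(y*z - 3*z^2 - 2) includes (∂/∂z)(y*z - 3*z^2 - 2) dz = (y - 6*z) dz, which multiplied by dx ∧ dy gives (y - 6*z) dx ∧ dy ∧ dz
  d(x*(y + z)) includes (∂/∂y)(x*(y + z)) dy = (x) dy, which multiplied by dx ∧ dz gives (-x) dx ∧ dy ∧ dz
  d(x*(3*x - y)) includes (∂/∂x)(x*(3*x - y)) dx = (6*x - y) dx, which multiplied by dy ∧ dz gives (6*x - y) dx ∧ dy ∧ dz
Collecting like 3-forms: d(omega) = (5*x - 6*z) dx ∧ dy ∧ dz.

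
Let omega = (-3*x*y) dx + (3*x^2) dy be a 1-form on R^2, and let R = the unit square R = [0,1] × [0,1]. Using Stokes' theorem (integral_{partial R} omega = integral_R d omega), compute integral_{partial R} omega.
integral_(partial R) omega = 9/2

Stokes: integral_partial_R omega = integral_R d omega with d omega = (∂Q/∂x - ∂P/∂y) dx ∧ dy.
  ∂Q/∂x = 6*x
  ∂P/∂y = -3*x
  integrand = ∂Q/∂x - ∂P/∂y = 9*x.
Integrating over R: integral_0^1 integral_0^1 (9*x) dx dy = 9/2.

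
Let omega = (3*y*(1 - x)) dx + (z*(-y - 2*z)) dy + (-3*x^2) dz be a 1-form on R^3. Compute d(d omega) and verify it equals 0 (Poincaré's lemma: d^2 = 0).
d(d omega) = 0

Step 1: d omega = sum_{i<j} (∂f_j/∂x_i - ∂f_i/∂x_j) dx_i ∧ dx_j:
  coeff of dx ∧ dy: 3*x - 3
  coeff of dx ∧ dz: -6*x
  coeff of dy ∧ dz: y + 4*z
Step 2: Apply d again to each 2-form coefficient. The only possible 3-form in R^3 is dx ∧ dy ∧ dz, with coefficient
  ∂(coeff of dy∧dz)/∂x - ∂(coeff of dx∧dz)/∂y + ∂(coeff of dx∧dy)/∂z
  = ∂/∂x (y + 4*z) - ∂/∂y (-6*x) + ∂/∂z (3*x - 3).
Each of these terms simplifies to sums of mixed partials that cancel in pairs. The result is 0 (by equality of mixed partials for smooth functions — Schwarz / Clairaut).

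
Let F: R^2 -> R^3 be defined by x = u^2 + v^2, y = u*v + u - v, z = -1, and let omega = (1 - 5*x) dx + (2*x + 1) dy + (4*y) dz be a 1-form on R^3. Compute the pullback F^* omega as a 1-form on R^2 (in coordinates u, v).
F^* omega = (-10*u^3 + 2*u^2*v + 2*u^2 - 10*u*v^2 + 2*u + 2*v^3 + 2*v^2 + v + 1) du + (2*u^3 - 10*u^2*v - 2*u^2 + 2*u*v^2 + u - 10*v^3 - 2*v^2 + 2*v - 1) dv

Using F^*(f dg) = (f ∘ F) d(g ∘ F), substitute each coordinate x_i by F_i(u, v) in f_i, and replace dx_i by d F_i = (∂F_i/∂u) du + (∂F_i/∂v) dv.
  For the x component: f_1(F) = -5*u^2 - 5*v^2 + 1; d F_1 = (2*u) du + (2*v) dv
  For the y component: f_2(F) = 2*u^2 + 2*v^2 + 1; d F_2 = (v + 1) du + (u - 1) dv
  For the z component: f_3(F) = 4*u*v + 4*u - 4*v; d F_3 = (0) du + (0) dv
Combining and collecting du, dv coefficients:
  coeff of du: -10*u^3 + 2*u^2*v + 2*u^2 - 10*u*v^2 + 2*u + 2*v^3 + 2*v^2 + v + 1
  coeff of dv: 2*u^3 - 10*u^2*v - 2*u^2 + 2*u*v^2 + u - 10*v^3 - 2*v^2 + 2*v - 1
F^* omega = (-10*u^3 + 2*u^2*v + 2*u^2 - 10*u*v^2 + 2*u + 2*v^3 + 2*v^2 + v + 1) du + (2*u^3 - 10*u^2*v - 2*u^2 + 2*u*v^2 + u - 10*v^3 - 2*v^2 + 2*v - 1) dv.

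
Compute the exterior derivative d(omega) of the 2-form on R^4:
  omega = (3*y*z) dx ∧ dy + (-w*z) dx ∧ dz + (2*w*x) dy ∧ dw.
d(omega) = (3*y) dx ∧ dy ∧ dz + (-z) dx ∧ dz ∧ dw + (2*w) dx ∧ dy ∧ dw

For a 2-form omega = sum_{i<j} g_{ij} dx_i ∧ dx_j, the exterior derivative is
  d(omega) = sum_{i<j} d(g_{ij}) ∧ dx_i ∧ dx_j = sum_{i<j, k} (∂g_{ij}/∂x_k) dx_k ∧ dx_i ∧ dx_j.
Expand each term, using dx_k ∧ dx_i ∧ dx_j = sgn(permutation) dx_{(a)} ∧ dx_{(b)} ∧ dx_{(c)} with (a < b < c) sorted:
  d(3*y*z) includes (∂/∂z)(3*y*z) dz = (3*y) dz, which multiplied by dx ∧ dy gives (3*y) dx ∧ dy ∧ dz
  d(-w*z) includes (∂/∂w)(-w*z) dw = (-z) dw, which multiplied by dx ∧ dz gives (-z) dx ∧ dz ∧ dw
  d(2*w*x) includes (∂/∂x)(2*w*x) dx = (2*w) dx, which multiplied by dy ∧ dw gives (2*w) dx ∧ dy ∧ dw
Collecting like 3-forms: d(omega) = (3*y) dx ∧ dy ∧ dz + (-z) dx ∧ dz ∧ dw + (2*w) dx ∧ dy ∧ dw.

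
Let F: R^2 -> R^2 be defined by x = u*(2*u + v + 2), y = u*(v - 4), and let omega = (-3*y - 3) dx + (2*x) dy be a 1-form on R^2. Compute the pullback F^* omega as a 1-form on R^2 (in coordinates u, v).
F^* omega = (-8*u^2*v + 32*u^2 - u*v^2 + 2*u*v - 4*u - 3*v - 6) du + (u*(4*u^2 - u*v + 16*u - 3)) dv

Using F^*(f dg) = (f ∘ F) d(g ∘ F), substitute each coordinate x_i by F_i(u, v) in f_i, and replace dx_i by d F_i = (∂F_i/∂u) du + (∂F_i/∂v) dv.
  For the x component: f_1(F) = -3*u*v + 12*u - 3; d F_1 = (4*u + v + 2) du + (u) dv
  For the y component: f_2(F) = 2*u*(2*u + v + 2); d F_2 = (v - 4) du + (u) dv
Combining and collecting du, dv coefficients:
  coeff of du: -8*u^2*v + 32*u^2 - u*v^2 + 2*u*v - 4*u - 3*v - 6
  coeff of dv: u*(4*u^2 - u*v + 16*u - 3)
F^* omega = (-8*u^2*v + 32*u^2 - u*v^2 + 2*u*v - 4*u - 3*v - 6) du + (u*(4*u^2 - u*v + 16*u - 3)) dv.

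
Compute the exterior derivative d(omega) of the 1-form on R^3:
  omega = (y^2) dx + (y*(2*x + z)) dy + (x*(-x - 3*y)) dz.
d(omega) = (-2*x - 3*y) dx ∧ dz + (-3*x - y) dy ∧ dz

For a 1-form omega = sum_i f_i dx_i, the exterior derivative is
  d(omega) = sum_{i < j} (∂f_j/∂x_i - ∂f_i/∂x_j) dx_i ∧ dx_j.
  coefficient of dx ∧ dz: ∂f_3/∂x - ∂f_1/∂z = ∂(x*(-x - 3*y))/∂x - ∂(y^2)/∂z = -2*x - 3*y
  coefficient of dy ∧ dz: ∂f_3/∂y - ∂f_2/∂z = ∂(x*(-x - 3*y))/∂y - ∂(y*(2*x + z))/∂z = -3*x - y
Assembling: d(omega) = (-2*x - 3*y) dx ∧ dz + (-3*x - y) dy ∧ dz.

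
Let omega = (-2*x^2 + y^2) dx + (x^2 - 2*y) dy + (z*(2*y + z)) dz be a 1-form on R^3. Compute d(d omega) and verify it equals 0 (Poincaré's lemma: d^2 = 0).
d(d omega) = 0

Step 1: d omega = sum_{i<j} (∂f_j/∂x_i - ∂f_i/∂x_j) dx_i ∧ dx_j:
  coeff of dx ∧ dy: 2*x - 2*y
  coeff of dx ∧ dz: 0
  coeff of dy ∧ dz: 2*z
Step 2: Apply d again to each 2-form coefficient. The only possible 3-form in R^3 is dx ∧ dy ∧ dz, with coefficient
  ∂(coeff of dy∧dz)/∂x - ∂(coeff of dx∧dz)/∂y + ∂(coeff of dx∧dy)/∂z
  = ∂/∂x (2*z) - ∂/∂y (0) + ∂/∂z (2*x - 2*y).
Each of these terms simplifies to sums of mixed partials that cancel in pairs. The result is 0 (by equality of mixed partials for smooth functions — Schwarz / Clairaut).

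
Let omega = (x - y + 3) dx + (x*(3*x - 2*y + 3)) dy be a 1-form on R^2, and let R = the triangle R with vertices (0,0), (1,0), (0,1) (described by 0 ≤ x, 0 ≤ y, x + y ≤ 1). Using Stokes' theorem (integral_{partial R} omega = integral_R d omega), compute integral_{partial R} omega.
integral_(partial R) omega = 8/3

Stokes: integral_partial_R omega = integral_R d omega with d omega = (∂Q/∂x - ∂P/∂y) dx ∧ dy.
  ∂Q/∂x = 6*x - 2*y + 3
  ∂P/∂y = -1
  integrand = ∂Q/∂x - ∂P/∂y = 6*x - 2*y + 4.
Integrating over R: integral_0^1 integral_0^{1-x} (6*x - 2*y + 4) dy dx = 8/3.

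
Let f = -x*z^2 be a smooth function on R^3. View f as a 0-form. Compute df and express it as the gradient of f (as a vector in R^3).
df = (-z^2) dx + (0) dy + (-2*x*z) dz; grad f = (-z^2, 0, -2*x*z)

For a 0-form f, d f = (∂f/∂x) dx + (∂f/∂y) dy + (∂f/∂z) dz. The components of the vector representation are exactly the entries of grad f in Cartesian coordinates:
  ∂f/∂x = -z^2
  ∂f/∂y = 0
  ∂f/∂z = -2*x*z.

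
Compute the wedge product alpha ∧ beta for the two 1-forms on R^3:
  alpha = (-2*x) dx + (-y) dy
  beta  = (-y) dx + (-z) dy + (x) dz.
alpha ∧ beta = (2*x*z - y^2) dx ∧ dy + (-2*x^2) dx ∧ dz + (-x*y) dy ∧ dz

Distribute the wedge, using dx_i ∧ dx_j = -dx_j ∧ dx_i and dx_i ∧ dx_i = 0. For each pair (i, j) with i < j, the coefficient of dx_i ∧ dx_j in alpha ∧ beta is (alpha_i * beta_j - alpha_j * beta_i). Collecting: alpha ∧ beta = (2*x*z - y^2) dx ∧ dy + (-2*x^2) dx ∧ dz + (-x*y) dy ∧ dz.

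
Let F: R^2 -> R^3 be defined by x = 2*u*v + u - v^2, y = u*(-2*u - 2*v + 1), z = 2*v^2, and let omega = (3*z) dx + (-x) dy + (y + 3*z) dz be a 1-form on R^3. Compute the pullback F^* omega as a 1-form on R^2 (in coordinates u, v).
F^* omega = (8*u^2*v + 4*u^2 - u + 10*v^3 + 7*v^2) du + (-4*u^2*v + 2*u^2 + 2*u*v^2 + 4*u*v + 12*v^3) dv

Using F^*(f dg) = (f ∘ F) d(g ∘ F), substitute each coordinate x_i by F_i(u, v) in f_i, and replace dx_i by d F_i = (∂F_i/∂u) du + (∂F_i/∂v) dv.
  For the x component: f_1(F) = 6*v^2; d F_1 = (2*v + 1) du + (2*u - 2*v) dv
  For the y component: f_2(F) = -2*u*v - u + v^2; d F_2 = (-4*u - 2*v + 1) du + (-2*u) dv
  For the z component: f_3(F) = -2*u^2 - 2*u*v + u + 6*v^2; d F_3 = (0) du + (4*v) dv
Combining and collecting du, dv coefficients:
  coeff of du: 8*u^2*v + 4*u^2 - u + 10*v^3 + 7*v^2
  coeff of dv: -4*u^2*v + 2*u^2 + 2*u*v^2 + 4*u*v + 12*v^3
F^* omega = (8*u^2*v + 4*u^2 - u + 10*v^3 + 7*v^2) du + (-4*u^2*v + 2*u^2 + 2*u*v^2 + 4*u*v + 12*v^3) dv.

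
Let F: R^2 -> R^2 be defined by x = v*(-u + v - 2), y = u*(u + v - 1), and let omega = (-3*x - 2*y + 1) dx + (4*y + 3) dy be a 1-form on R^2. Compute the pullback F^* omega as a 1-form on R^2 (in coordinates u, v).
F^* omega = (8*u^3 + 14*u^2*v - 12*u^2 + 3*u*v^2 - 10*u*v + 10*u + 3*v^3 - 6*v^2 + 2*v - 3) du + (6*u^3 - u^2*v - 2*u^2 + 5*u*v^2 - 4*u*v - 2*u - 6*v^3 + 18*v^2 - 10*v - 2) dv

Using F^*(f dg) = (f ∘ F) d(g ∘ F), substitute each coordinate x_i by F_i(u, v) in f_i, and replace dx_i by d F_i = (∂F_i/∂u) du + (∂F_i/∂v) dv.
  For the x component: f_1(F) = -2*u^2 + u*v + 2*u - 3*v^2 + 6*v + 1; d F_1 = (-v) du + (-u + 2*v - 2) dv
  For the y component: f_2(F) = 4*u^2 + 4*u*v - 4*u + 3; d F_2 = (2*u + v - 1) du + (u) dv
Combining and collecting du, dv coefficients:
  coeff of du: 8*u^3 + 14*u^2*v - 12*u^2 + 3*u*v^2 - 10*u*v + 10*u + 3*v^3 - 6*v^2 + 2*v - 3
  coeff of dv: 6*u^3 - u^2*v - 2*u^2 + 5*u*v^2 - 4*u*v - 2*u - 6*v^3 + 18*v^2 - 10*v - 2
F^* omega = (8*u^3 + 14*u^2*v - 12*u^2 + 3*u*v^2 - 10*u*v + 10*u + 3*v^3 - 6*v^2 + 2*v - 3) du + (6*u^3 - u^2*v - 2*u^2 + 5*u*v^2 - 4*u*v - 2*u - 6*v^3 + 18*v^2 - 10*v - 2) dv.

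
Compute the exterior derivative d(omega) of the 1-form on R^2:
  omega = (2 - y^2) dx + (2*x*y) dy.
d(omega) = (4*y) dx ∧ dy

For a 1-form omega = sum_i f_i dx_i, the exterior derivative is
  d(omega) = sum_{i < j} (∂f_j/∂x_i - ∂f_i/∂x_j) dx_i ∧ dx_j.
  coefficient of dx ∧ dy: ∂f_2/∂x - ∂f_1/∂y = ∂(2*x*y)/∂x - ∂(2 - y^2)/∂y = 4*y
Assembling: d(omega) = (4*y) dx ∧ dy.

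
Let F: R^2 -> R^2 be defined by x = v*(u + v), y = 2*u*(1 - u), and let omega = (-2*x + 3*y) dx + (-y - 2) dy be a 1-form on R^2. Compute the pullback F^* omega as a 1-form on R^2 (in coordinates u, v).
F^* omega = (-8*u^3 - 6*u^2*v + 12*u^2 - 2*u*v^2 + 6*u*v + 4*u - 2*v^3 - 4) du + (-6*u^3 - 14*u^2*v + 6*u^2 - 6*u*v^2 + 12*u*v - 4*v^3) dv

Using F^*(f dg) = (f ∘ F) d(g ∘ F), substitute each coordinate x_i by F_i(u, v) in f_i, and replace dx_i by d F_i = (∂F_i/∂u) du + (∂F_i/∂v) dv.
  For the x component: f_1(F) = -6*u^2 - 2*u*v + 6*u - 2*v^2; d F_1 = (v) du + (u + 2*v) dv
  For the y component: f_2(F) = 2*u^2 - 2*u - 2; d F_2 = (2 - 4*u) du + (0) dv
Combining and collecting du, dv coefficients:
  coeff of du: -8*u^3 - 6*u^2*v + 12*u^2 - 2*u*v^2 + 6*u*v + 4*u - 2*v^3 - 4
  coeff of dv: -6*u^3 - 14*u^2*v + 6*u^2 - 6*u*v^2 + 12*u*v - 4*v^3
F^* omega = (-8*u^3 - 6*u^2*v + 12*u^2 - 2*u*v^2 + 6*u*v + 4*u - 2*v^3 - 4) du + (-6*u^3 - 14*u^2*v + 6*u^2 - 6*u*v^2 + 12*u*v - 4*v^3) dv.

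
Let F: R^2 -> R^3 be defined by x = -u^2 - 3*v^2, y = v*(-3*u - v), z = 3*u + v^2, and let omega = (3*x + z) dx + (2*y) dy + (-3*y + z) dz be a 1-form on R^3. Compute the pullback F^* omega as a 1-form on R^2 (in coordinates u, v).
F^* omega = (6*u^3 - 6*u^2 + 34*u*v^2 + 27*u*v + 9*u + 6*v^3 + 12*v^2) du + (12*v*(3*u^2 + 3*u*v - u + 5*v^2)) dv

Using F^*(f dg) = (f ∘ F) d(g ∘ F), substitute each coordinate x_i by F_i(u, v) in f_i, and replace dx_i by d F_i = (∂F_i/∂u) du + (∂F_i/∂v) dv.
  For the x component: f_1(F) = -3*u^2 + 3*u - 8*v^2; d F_1 = (-2*u) du + (-6*v) dv
  For the y component: f_2(F) = 2*v*(-3*u - v); d F_2 = (-3*v) du + (-3*u - 2*v) dv
  For the z component: f_3(F) = 9*u*v + 3*u + 4*v^2; d F_3 = (3) du + (2*v) dv
Combining and collecting du, dv coefficients:
  coeff of du: 6*u^3 - 6*u^2 + 34*u*v^2 + 27*u*v + 9*u + 6*v^3 + 12*v^2
  coeff of dv: 12*v*(3*u^2 + 3*u*v - u + 5*v^2)
F^* omega = (6*u^3 - 6*u^2 + 34*u*v^2 + 27*u*v + 9*u + 6*v^3 + 12*v^2) du + (12*v*(3*u^2 + 3*u*v - u + 5*v^2)) dv.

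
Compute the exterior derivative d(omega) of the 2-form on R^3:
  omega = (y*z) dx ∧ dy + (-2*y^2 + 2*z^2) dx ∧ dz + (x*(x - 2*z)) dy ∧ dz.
d(omega) = (2*x + 5*y - 2*z) dx ∧ dy ∧ dz

For a 2-form omega = sum_{i<j} g_{ij} dx_i ∧ dx_j, the exterior derivative is
  d(omega) = sum_{i<j} d(g_{ij}) ∧ dx_i ∧ dx_j = sum_{i<j, k} (∂g_{ij}/∂x_k) dx_k ∧ dx_i ∧ dx_j.
Expand each term, using dx_k ∧ dx_i ∧ dx_j = sgn(permutation) dx_{(a)} ∧ dx_{(b)} ∧ dx_{(c)} with (a < b < c) sorted:
  d(y*z) includes (∂/∂z)(y*z) dz = (y) dz, which multiplied by dx ∧ dy gives (y) dx ∧ dy ∧ dz
  d(-2*y^2 + 2*z^2) includes (∂/∂y)(-2*y^2 + 2*z^2) dy = (-4*y) dy, which multiplied by dx ∧ dz gives (4*y) dx ∧ dy ∧ dz
  d(x*(x - 2*z)) includes (∂/∂x)(x*(x - 2*z)) dx = (2*x - 2*z) dx, which multiplied by dy ∧ dz gives (2*x - 2*z) dx ∧ dy ∧ dz
Collecting like 3-forms: d(omega) = (2*x + 5*y - 2*z) dx ∧ dy ∧ dz.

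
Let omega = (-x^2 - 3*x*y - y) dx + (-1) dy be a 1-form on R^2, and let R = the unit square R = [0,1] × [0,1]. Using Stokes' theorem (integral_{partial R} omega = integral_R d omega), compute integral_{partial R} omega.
integral_(partial R) omega = 5/2

Stokes: integral_partial_R omega = integral_R d omega with d omega = (∂Q/∂x - ∂P/∂y) dx ∧ dy.
  ∂Q/∂x = 0
  ∂P/∂y = -3*x - 1
  integrand = ∂Q/∂x - ∂P/∂y = 3*x + 1.
Integrating over R: integral_0^1 integral_0^1 (3*x + 1) dx dy = 5/2.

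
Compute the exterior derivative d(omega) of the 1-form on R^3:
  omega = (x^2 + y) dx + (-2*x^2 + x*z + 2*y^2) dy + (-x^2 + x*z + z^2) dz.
d(omega) = (-4*x + z - 1) dx ∧ dy + (-2*x + z) dx ∧ dz + (-x) dy ∧ dz

For a 1-form omega = sum_i f_i dx_i, the exterior derivative is
  d(omega) = sum_{i < j} (∂f_j/∂x_i - ∂f_i/∂x_j) dx_i ∧ dx_j.
  coefficient of dx ∧ dy: ∂f_2/∂x - ∂f_1/∂y = ∂(-2*x^2 + x*z + 2*y^2)/∂x - ∂(x^2 + y)/∂y = -4*x + z - 1
  coefficient of dx ∧ dz: ∂f_3/∂x - ∂f_1/∂z = ∂(-x^2 + x*z + z^2)/∂x - ∂(x^2 + y)/∂z = -2*x + z
  coefficient of dy ∧ dz: ∂f_3/∂y - ∂f_2/∂z = ∂(-x^2 + x*z + z^2)/∂y - ∂(-2*x^2 + x*z + 2*y^2)/∂z = -x
Assembling: d(omega) = (-4*x + z - 1) dx ∧ dy + (-2*x + z) dx ∧ dz + (-x) dy ∧ dz.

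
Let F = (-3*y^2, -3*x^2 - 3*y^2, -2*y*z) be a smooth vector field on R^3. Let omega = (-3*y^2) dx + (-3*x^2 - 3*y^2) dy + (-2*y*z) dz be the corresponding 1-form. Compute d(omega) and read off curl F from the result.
d(omega) = (-2*z) dy ∧ dz + (0) dz ∧ dx + (-6*x + 6*y) dx ∧ dy; curl F = (-2*z, 0, -6*x + 6*y)

d omega = sum_{i<j} (∂f_j/∂x_i - ∂f_i/∂x_j) dx_i ∧ dx_j. Under the identification (dy ∧ dz, dz ∧ dx, dx ∧ dy) ↔ (e_x, e_y, e_z), the coefficients are exactly the components of curl F. Compute:
  ∂R/∂y - ∂Q/∂z = (-2*z) - (0) = -2*z
  ∂P/∂z - ∂R/∂x = (0) - (0) = 0
  ∂Q/∂x - ∂P/∂y = (-6*x) - (-6*y) = -6*x + 6*y.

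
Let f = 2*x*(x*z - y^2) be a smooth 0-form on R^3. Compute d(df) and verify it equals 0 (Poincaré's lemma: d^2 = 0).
d(df) = 0

Step 1: df = sum_i (∂f/∂x_i) dx_i = (4*x*z - 2*y^2) dx + (-4*x*y) dy + (2*x^2) dz.
Step 2: Apply d again. Using the 1-form formula, the coefficient of dx ∧ dy in d(df) is ∂^2 f/∂x ∂y - ∂^2 f/∂y ∂x = (-4*y) - (-4*y) = 0 (equality of mixed partials for smooth f).
Similarly for dx ∧ dz and dy ∧ dz — all coefficients vanish. So d(df) = 0.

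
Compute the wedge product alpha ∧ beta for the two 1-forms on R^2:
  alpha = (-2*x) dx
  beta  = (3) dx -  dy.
alpha ∧ beta = (2*x) dx ∧ dy

Distribute the wedge, using dx_i ∧ dx_j = -dx_j ∧ dx_i and dx_i ∧ dx_i = 0. For each pair (i, j) with i < j, the coefficient of dx_i ∧ dx_j in alpha ∧ beta is (alpha_i * beta_j - alpha_j * beta_i). Collecting: alpha ∧ beta = (2*x) dx ∧ dy.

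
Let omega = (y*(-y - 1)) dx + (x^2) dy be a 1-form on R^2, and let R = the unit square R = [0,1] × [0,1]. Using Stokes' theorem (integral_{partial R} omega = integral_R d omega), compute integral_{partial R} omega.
integral_(partial R) omega = 3

Stokes: integral_partial_R omega = integral_R d omega with d omega = (∂Q/∂x - ∂P/∂y) dx ∧ dy.
  ∂Q/∂x = 2*x
  ∂P/∂y = -2*y - 1
  integrand = ∂Q/∂x - ∂P/∂y = 2*x + 2*y + 1.
Integrating over R: integral_0^1 integral_0^1 (2*x + 2*y + 1) dx dy = 3.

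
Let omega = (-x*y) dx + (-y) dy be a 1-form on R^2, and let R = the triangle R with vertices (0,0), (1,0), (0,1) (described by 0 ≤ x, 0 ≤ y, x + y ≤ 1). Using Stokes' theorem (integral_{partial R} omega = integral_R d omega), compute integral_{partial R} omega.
integral_(partial R) omega = 1/6

Stokes: integral_partial_R omega = integral_R d omega with d omega = (∂Q/∂x - ∂P/∂y) dx ∧ dy.
  ∂Q/∂x = 0
  ∂P/∂y = -x
  integrand = ∂Q/∂x - ∂P/∂y = x.
Integrating over R: integral_0^1 integral_0^{1-x} (x) dy dx = 1/6.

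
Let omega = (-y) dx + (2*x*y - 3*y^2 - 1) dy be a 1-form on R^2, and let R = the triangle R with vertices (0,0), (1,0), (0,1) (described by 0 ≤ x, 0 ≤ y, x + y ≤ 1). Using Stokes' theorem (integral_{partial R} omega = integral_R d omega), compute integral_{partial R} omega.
integral_(partial R) omega = 5/6

Stokes: integral_partial_R omega = integral_R d omega with d omega = (∂Q/∂x - ∂P/∂y) dx ∧ dy.
  ∂Q/∂x = 2*y
  ∂P/∂y = -1
  integrand = ∂Q/∂x - ∂P/∂y = 2*y + 1.
Integrating over R: integral_0^1 integral_0^{1-x} (2*y + 1) dy dx = 5/6.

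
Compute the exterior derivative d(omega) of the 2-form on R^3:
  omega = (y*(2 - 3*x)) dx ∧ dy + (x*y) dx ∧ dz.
d(omega) = (-x) dx ∧ dy ∧ dz

For a 2-form omega = sum_{i<j} g_{ij} dx_i ∧ dx_j, the exterior derivative is
  d(omega) = sum_{i<j} d(g_{ij}) ∧ dx_i ∧ dx_j = sum_{i<j, k} (∂g_{ij}/∂x_k) dx_k ∧ dx_i ∧ dx_j.
Expand each term, using dx_k ∧ dx_i ∧ dx_j = sgn(permutation) dx_{(a)} ∧ dx_{(b)} ∧ dx_{(c)} with (a < b < c) sorted:
  d(x*y) includes (∂/∂y)(x*y) dy = (x) dy, which multiplied by dx ∧ dz gives (-x) dx ∧ dy ∧ dz
Collecting like 3-forms: d(omega) = (-x) dx ∧ dy ∧ dz.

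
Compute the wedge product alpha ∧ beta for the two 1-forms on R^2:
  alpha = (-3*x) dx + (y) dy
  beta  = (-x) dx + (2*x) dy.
alpha ∧ beta = (x*(-6*x + y)) dx ∧ dy

Distribute the wedge, using dx_i ∧ dx_j = -dx_j ∧ dx_i and dx_i ∧ dx_i = 0. For each pair (i, j) with i < j, the coefficient of dx_i ∧ dx_j in alpha ∧ beta is (alpha_i * beta_j - alpha_j * beta_i). Collecting: alpha ∧ beta = (x*(-6*x + y)) dx ∧ dy.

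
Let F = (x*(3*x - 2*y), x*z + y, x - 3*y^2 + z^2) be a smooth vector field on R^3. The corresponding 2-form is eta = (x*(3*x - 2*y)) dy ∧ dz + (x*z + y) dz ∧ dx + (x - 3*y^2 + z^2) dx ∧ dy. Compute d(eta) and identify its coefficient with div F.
d(eta) = (6*x - 2*y + 2*z + 1) dx ∧ dy ∧ dz; div F = 6*x - 2*y + 2*z + 1

For a 2-form in R^3 of the form above, applying d gives a 3-form with coefficient ∂P/∂x + ∂Q/∂y + ∂R/∂z:
  ∂P/∂x = 6*x - 2*y
  ∂Q/∂y = 1
  ∂R/∂z = 2*z
Sum = 6*x - 2*y + 2*z + 1, which is exactly div F.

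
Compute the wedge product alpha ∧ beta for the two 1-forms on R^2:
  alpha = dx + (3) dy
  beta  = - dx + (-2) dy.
alpha ∧ beta = (1) dx ∧ dy

Distribute the wedge, using dx_i ∧ dx_j = -dx_j ∧ dx_i and dx_i ∧ dx_i = 0. For each pair (i, j) with i < j, the coefficient of dx_i ∧ dx_j in alpha ∧ beta is (alpha_i * beta_j - alpha_j * beta_i). Collecting: alpha ∧ beta = (1) dx ∧ dy.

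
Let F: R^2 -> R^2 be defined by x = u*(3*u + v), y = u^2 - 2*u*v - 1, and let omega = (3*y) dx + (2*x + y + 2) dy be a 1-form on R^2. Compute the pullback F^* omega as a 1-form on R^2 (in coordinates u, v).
F^* omega = (32*u^3 - 47*u^2*v - 6*u*v^2 - 16*u - 5*v) du + (u*(-11*u^2 - 6*u*v - 5)) dv

Using F^*(f dg) = (f ∘ F) d(g ∘ F), substitute each coordinate x_i by F_i(u, v) in f_i, and replace dx_i by d F_i = (∂F_i/∂u) du + (∂F_i/∂v) dv.
  For the x component: f_1(F) = 3*u^2 - 6*u*v - 3; d F_1 = (6*u + v) du + (u) dv
  For the y component: f_2(F) = 7*u^2 + 1; d F_2 = (2*u - 2*v) du + (-2*u) dv
Combining and collecting du, dv coefficients:
  coeff of du: 32*u^3 - 47*u^2*v - 6*u*v^2 - 16*u - 5*v
  coeff of dv: u*(-11*u^2 - 6*u*v - 5)
F^* omega = (32*u^3 - 47*u^2*v - 6*u*v^2 - 16*u - 5*v) du + (u*(-11*u^2 - 6*u*v - 5)) dv.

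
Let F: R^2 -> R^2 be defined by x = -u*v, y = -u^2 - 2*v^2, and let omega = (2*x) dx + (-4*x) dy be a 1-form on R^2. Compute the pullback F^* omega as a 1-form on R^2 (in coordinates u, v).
F^* omega = (2*u*v*(-4*u + v)) du + (2*u*v*(u - 8*v)) dv

Using F^*(f dg) = (f ∘ F) d(g ∘ F), substitute each coordinate x_i by F_i(u, v) in f_i, and replace dx_i by d F_i = (∂F_i/∂u) du + (∂F_i/∂v) dv.
  For the x component: f_1(F) = -2*u*v; d F_1 = (-v) du + (-u) dv
  For the y component: f_2(F) = 4*u*v; d F_2 = (-2*u) du + (-4*v) dv
Combining and collecting du, dv coefficients:
  coeff of du: 2*u*v*(-4*u + v)
  coeff of dv: 2*u*v*(u - 8*v)
F^* omega = (2*u*v*(-4*u + v)) du + (2*u*v*(u - 8*v)) dv.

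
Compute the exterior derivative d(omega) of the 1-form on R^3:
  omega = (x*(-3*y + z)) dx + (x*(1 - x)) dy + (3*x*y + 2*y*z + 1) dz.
d(omega) = (x + 1) dx ∧ dy + (-x + 3*y) dx ∧ dz + (3*x + 2*z) dy ∧ dz

For a 1-form omega = sum_i f_i dx_i, the exterior derivative is
  d(omega) = sum_{i < j} (∂f_j/∂x_i - ∂f_i/∂x_j) dx_i ∧ dx_j.
  coefficient of dx ∧ dy: ∂f_2/∂x - ∂f_1/∂y = ∂(x*(1 - x))/∂x - ∂(x*(-3*y + z))/∂y = x + 1
  coefficient of dx ∧ dz: ∂f_3/∂x - ∂f_1/∂z = ∂(3*x*y + 2*y*z + 1)/∂x - ∂(x*(-3*y + z))/∂z = -x + 3*y
  coefficient of dy ∧ dz: ∂f_3/∂y - ∂f_2/∂z = ∂(3*x*y + 2*y*z + 1)/∂y - ∂(x*(1 - x))/∂z = 3*x + 2*z
Assembling: d(omega) = (x + 1) dx ∧ dy + (-x + 3*y) dx ∧ dz + (3*x + 2*z) dy ∧ dz.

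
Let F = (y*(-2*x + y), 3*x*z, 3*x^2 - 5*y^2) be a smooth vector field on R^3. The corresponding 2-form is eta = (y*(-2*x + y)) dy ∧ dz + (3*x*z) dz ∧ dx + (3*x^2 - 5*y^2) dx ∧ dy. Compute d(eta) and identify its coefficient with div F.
d(eta) = (-2*y) dx ∧ dy ∧ dz; div F = -2*y

For a 2-form in R^3 of the form above, applying d gives a 3-form with coefficient ∂P/∂x + ∂Q/∂y + ∂R/∂z:
  ∂P/∂x = -2*y
  ∂Q/∂y = 0
  ∂R/∂z = 0
Sum = -2*y, which is exactly div F.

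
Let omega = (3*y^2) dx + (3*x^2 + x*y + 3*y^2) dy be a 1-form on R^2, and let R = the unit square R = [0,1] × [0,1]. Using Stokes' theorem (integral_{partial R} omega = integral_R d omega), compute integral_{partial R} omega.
integral_(partial R) omega = 1/2

Stokes: integral_partial_R omega = integral_R d omega with d omega = (∂Q/∂x - ∂P/∂y) dx ∧ dy.
  ∂Q/∂x = 6*x + y
  ∂P/∂y = 6*y
  integrand = ∂Q/∂x - ∂P/∂y = 6*x - 5*y.
Integrating over R: integral_0^1 integral_0^1 (6*x - 5*y) dx dy = 1/2.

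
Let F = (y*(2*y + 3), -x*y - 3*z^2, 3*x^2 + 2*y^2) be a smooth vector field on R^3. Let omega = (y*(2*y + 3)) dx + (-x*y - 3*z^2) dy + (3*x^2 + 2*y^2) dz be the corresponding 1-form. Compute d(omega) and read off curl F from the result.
d(omega) = (4*y + 6*z) dy ∧ dz + (-6*x) dz ∧ dx + (-5*y - 3) dx ∧ dy; curl F = (4*y + 6*z, -6*x, -5*y - 3)

d omega = sum_{i<j} (∂f_j/∂x_i - ∂f_i/∂x_j) dx_i ∧ dx_j. Under the identification (dy ∧ dz, dz ∧ dx, dx ∧ dy) ↔ (e_x, e_y, e_z), the coefficients are exactly the components of curl F. Compute:
  ∂R/∂y - ∂Q/∂z = (4*y) - (-6*z) = 4*y + 6*z
  ∂P/∂z - ∂R/∂x = (0) - (6*x) = -6*x
  ∂Q/∂x - ∂P/∂y = (-y) - (4*y + 3) = -5*y - 3.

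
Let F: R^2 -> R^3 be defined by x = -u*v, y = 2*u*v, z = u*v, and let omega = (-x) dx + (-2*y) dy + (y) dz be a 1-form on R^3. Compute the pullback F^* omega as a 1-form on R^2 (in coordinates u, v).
F^* omega = (-7*u*v^2) du + (-7*u^2*v) dv

Using F^*(f dg) = (f ∘ F) d(g ∘ F), substitute each coordinate x_i by F_i(u, v) in f_i, and replace dx_i by d F_i = (∂F_i/∂u) du + (∂F_i/∂v) dv.
  For the x component: f_1(F) = u*v; d F_1 = (-v) du + (-u) dv
  For the y component: f_2(F) = -4*u*v; d F_2 = (2*v) du + (2*u) dv
  For the z component: f_3(F) = 2*u*v; d F_3 = (v) du + (u) dv
Combining and collecting du, dv coefficients:
  coeff of du: -7*u*v^2
  coeff of dv: -7*u^2*v
F^* omega = (-7*u*v^2) du + (-7*u^2*v) dv.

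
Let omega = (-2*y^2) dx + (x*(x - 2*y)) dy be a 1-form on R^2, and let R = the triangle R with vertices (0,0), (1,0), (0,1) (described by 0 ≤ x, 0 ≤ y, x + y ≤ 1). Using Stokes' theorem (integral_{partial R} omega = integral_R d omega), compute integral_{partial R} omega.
integral_(partial R) omega = 2/3

Stokes: integral_partial_R omega = integral_R d omega with d omega = (∂Q/∂x - ∂P/∂y) dx ∧ dy.
  ∂Q/∂x = 2*x - 2*y
  ∂P/∂y = -4*y
  integrand = ∂Q/∂x - ∂P/∂y = 2*x + 2*y.
Integrating over R: integral_0^1 integral_0^{1-x} (2*x + 2*y) dy dx = 2/3.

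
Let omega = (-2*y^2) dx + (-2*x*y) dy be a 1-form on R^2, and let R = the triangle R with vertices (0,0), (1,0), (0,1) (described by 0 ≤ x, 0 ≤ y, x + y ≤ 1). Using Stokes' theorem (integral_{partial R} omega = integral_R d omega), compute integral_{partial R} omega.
integral_(partial R) omega = 1/3

Stokes: integral_partial_R omega = integral_R d omega with d omega = (∂Q/∂x - ∂P/∂y) dx ∧ dy.
  ∂Q/∂x = -2*y
  ∂P/∂y = -4*y
  integrand = ∂Q/∂x - ∂P/∂y = 2*y.
Integrating over R: integral_0^1 integral_0^{1-x} (2*y) dy dx = 1/3.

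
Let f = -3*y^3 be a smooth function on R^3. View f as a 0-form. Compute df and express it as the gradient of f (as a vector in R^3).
df = (0) dx + (-9*y^2) dy + (0) dz; grad f = (0, -9*y^2, 0)

For a 0-form f, d f = (∂f/∂x) dx + (∂f/∂y) dy + (∂f/∂z) dz. The components of the vector representation are exactly the entries of grad f in Cartesian coordinates:
  ∂f/∂x = 0
  ∂f/∂y = -9*y^2
  ∂f/∂z = 0.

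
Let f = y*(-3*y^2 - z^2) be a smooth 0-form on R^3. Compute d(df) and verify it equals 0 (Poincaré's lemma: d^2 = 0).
d(df) = 0

Step 1: df = sum_i (∂f/∂x_i) dx_i = (0) dx + (-9*y^2 - z^2) dy + (-2*y*z) dz.
Step 2: Apply d again. Using the 1-form formula, the coefficient of dx ∧ dy in d(df) is ∂^2 f/∂x ∂y - ∂^2 f/∂y ∂x = (0) - (0) = 0 (equality of mixed partials for smooth f).
Similarly for dx ∧ dz and dy ∧ dz — all coefficients vanish. So d(df) = 0.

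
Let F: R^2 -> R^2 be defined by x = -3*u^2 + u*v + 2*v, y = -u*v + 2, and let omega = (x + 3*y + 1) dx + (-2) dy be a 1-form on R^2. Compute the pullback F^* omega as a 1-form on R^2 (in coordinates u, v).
F^* omega = (18*u^3 + 9*u^2*v - 2*u*v^2 - 12*u*v - 42*u + 2*v^2 + 9*v) du + (-3*u^3 - 2*u^2*v - 6*u^2 - 2*u*v + 9*u + 4*v + 14) dv

Using F^*(f dg) = (f ∘ F) d(g ∘ F), substitute each coordinate x_i by F_i(u, v) in f_i, and replace dx_i by d F_i = (∂F_i/∂u) du + (∂F_i/∂v) dv.
  For the x component: f_1(F) = -3*u^2 - 2*u*v + 2*v + 7; d F_1 = (-6*u + v) du + (u + 2) dv
  For the y component: f_2(F) = -2; d F_2 = (-v) du + (-u) dv
Combining and collecting du, dv coefficients:
  coeff of du: 18*u^3 + 9*u^2*v - 2*u*v^2 - 12*u*v - 42*u + 2*v^2 + 9*v
  coeff of dv: -3*u^3 - 2*u^2*v - 6*u^2 - 2*u*v + 9*u + 4*v + 14
F^* omega = (18*u^3 + 9*u^2*v - 2*u*v^2 - 12*u*v - 42*u + 2*v^2 + 9*v) du + (-3*u^3 - 2*u^2*v - 6*u^2 - 2*u*v + 9*u + 4*v + 14) dv.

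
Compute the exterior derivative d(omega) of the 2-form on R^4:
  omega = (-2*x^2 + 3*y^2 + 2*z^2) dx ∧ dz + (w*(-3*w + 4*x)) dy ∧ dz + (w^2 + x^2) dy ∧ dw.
d(omega) = (4*w - 6*y) dx ∧ dy ∧ dz + (-6*w + 4*x) dy ∧ dz ∧ dw + (2*x) dx ∧ dy ∧ dw

For a 2-form omega = sum_{i<j} g_{ij} dx_i ∧ dx_j, the exterior derivative is
  d(omega) = sum_{i<j} d(g_{ij}) ∧ dx_i ∧ dx_j = sum_{i<j, k} (∂g_{ij}/∂x_k) dx_k ∧ dx_i ∧ dx_j.
Expand each term, using dx_k ∧ dx_i ∧ dx_j = sgn(permutation) dx_{(a)} ∧ dx_{(b)} ∧ dx_{(c)} with (a < b < c) sorted:
  d(-2*x^2 + 3*y^2 + 2*z^2) includes (∂/∂y)(-2*x^2 + 3*y^2 + 2*z^2) dy = (6*y) dy, which multiplied by dx ∧ dz gives (-6*y) dx ∧ dy ∧ dz
  d(w*(-3*w + 4*x)) includes (∂/∂x)(w*(-3*w + 4*x)) dx = (4*w) dx, which multiplied by dy ∧ dz gives (4*w) dx ∧ dy ∧ dz
  d(w*(-3*w + 4*x)) includes (∂/∂w)(w*(-3*w + 4*x)) dw = (-6*w + 4*x) dw, which multiplied by dy ∧ dz gives (-6*w + 4*x) dy ∧ dz ∧ dw
  d(w^2 + x^2) includes (∂/∂x)(w^2 + x^2) dx = (2*x) dx, which multiplied by dy ∧ dw gives (2*x) dx ∧ dy ∧ dw
Collecting like 3-forms: d(omega) = (4*w - 6*y) dx ∧ dy ∧ dz + (-6*w + 4*x) dy ∧ dz ∧ dw + (2*x) dx ∧ dy ∧ dw.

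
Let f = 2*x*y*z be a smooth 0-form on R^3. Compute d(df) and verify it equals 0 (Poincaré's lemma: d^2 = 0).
d(df) = 0

Step 1: df = sum_i (∂f/∂x_i) dx_i = (2*y*z) dx + (2*x*z) dy + (2*x*y) dz.
Step 2: Apply d again. Using the 1-form formula, the coefficient of dx ∧ dy in d(df) is ∂^2 f/∂x ∂y - ∂^2 f/∂y ∂x = (2*z) - (2*z) = 0 (equality of mixed partials for smooth f).
Similarly for dx ∧ dz and dy ∧ dz — all coefficients vanish. So d(df) = 0.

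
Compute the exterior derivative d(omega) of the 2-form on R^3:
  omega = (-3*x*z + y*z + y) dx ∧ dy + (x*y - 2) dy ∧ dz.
d(omega) = (-3*x + 2*y) dx ∧ dy ∧ dz

For a 2-form omega = sum_{i<j} g_{ij} dx_i ∧ dx_j, the exterior derivative is
  d(omega) = sum_{i<j} d(g_{ij}) ∧ dx_i ∧ dx_j = sum_{i<j, k} (∂g_{ij}/∂x_k) dx_k ∧ dx_i ∧ dx_j.
Expand each term, using dx_k ∧ dx_i ∧ dx_j = sgn(permutation) dx_{(a)} ∧ dx_{(b)} ∧ dx_{(c)} with (a < b < c) sorted:
  d(-3*x*z + y*z + y) includes (∂/∂z)(-3*x*z + y*z + y) dz = (-3*x + y) dz, which multiplied by dx ∧ dy gives (-3*x + y) dx ∧ dy ∧ dz
  d(x*y - 2) includes (∂/∂x)(x*y - 2) dx = (y) dx, which multiplied by dy ∧ dz gives (y) dx ∧ dy ∧ dz
Collecting like 3-forms: d(omega) = (-3*x + 2*y) dx ∧ dy ∧ dz.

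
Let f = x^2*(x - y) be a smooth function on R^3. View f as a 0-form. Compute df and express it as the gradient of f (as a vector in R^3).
df = (x*(3*x - 2*y)) dx + (-x^2) dy + (0) dz; grad f = (x*(3*x - 2*y), -x^2, 0)

For a 0-form f, d f = (∂f/∂x) dx + (∂f/∂y) dy + (∂f/∂z) dz. The components of the vector representation are exactly the entries of grad f in Cartesian coordinates:
  ∂f/∂x = x*(3*x - 2*y)
  ∂f/∂y = -x^2
  ∂f/∂z = 0.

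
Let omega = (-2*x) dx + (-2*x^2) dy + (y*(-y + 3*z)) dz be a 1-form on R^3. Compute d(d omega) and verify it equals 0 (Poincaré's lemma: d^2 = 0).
d(d omega) = 0

Step 1: d omega = sum_{i<j} (∂f_j/∂x_i - ∂f_i/∂x_j) dx_i ∧ dx_j:
  coeff of dx ∧ dy: -4*x
  coeff of dx ∧ dz: 0
  coeff of dy ∧ dz: -2*y + 3*z
Step 2: Apply d again to each 2-form coefficient. The only possible 3-form in R^3 is dx ∧ dy ∧ dz, with coefficient
  ∂(coeff of dy∧dz)/∂x - ∂(coeff of dx∧dz)/∂y + ∂(coeff of dx∧dy)/∂z
  = ∂/∂x (-2*y + 3*z) - ∂/∂y (0) + ∂/∂z (-4*x).
Each of these terms simplifies to sums of mixed partials that cancel in pairs. The result is 0 (by equality of mixed partials for smooth functions — Schwarz / Clairaut).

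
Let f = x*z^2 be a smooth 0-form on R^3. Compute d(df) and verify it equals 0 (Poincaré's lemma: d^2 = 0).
d(df) = 0

Step 1: df = sum_i (∂f/∂x_i) dx_i = (z^2) dx + (0) dy + (2*x*z) dz.
Step 2: Apply d again. Using the 1-form formula, the coefficient of dx ∧ dy in d(df) is ∂^2 f/∂x ∂y - ∂^2 f/∂y ∂x = (0) - (0) = 0 (equality of mixed partials for smooth f).
Similarly for dx ∧ dz and dy ∧ dz — all coefficients vanish. So d(df) = 0.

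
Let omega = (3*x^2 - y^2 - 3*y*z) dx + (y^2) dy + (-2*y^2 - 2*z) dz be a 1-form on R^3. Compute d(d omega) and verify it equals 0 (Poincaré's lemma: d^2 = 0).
d(d omega) = 0

Step 1: d omega = sum_{i<j} (∂f_j/∂x_i - ∂f_i/∂x_j) dx_i ∧ dx_j:
  coeff of dx ∧ dy: 2*y + 3*z
  coeff of dx ∧ dz: 3*y
  coeff of dy ∧ dz: -4*y
Step 2: Apply d again to each 2-form coefficient. The only possible 3-form in R^3 is dx ∧ dy ∧ dz, with coefficient
  ∂(coeff of dy∧dz)/∂x - ∂(coeff of dx∧dz)/∂y + ∂(coeff of dx∧dy)/∂z
  = ∂/∂x (-4*y) - ∂/∂y (3*y) + ∂/∂z (2*y + 3*z).
Each of these terms simplifies to sums of mixed partials that cancel in pairs. The result is 0 (by equality of mixed partials for smooth functions — Schwarz / Clairaut).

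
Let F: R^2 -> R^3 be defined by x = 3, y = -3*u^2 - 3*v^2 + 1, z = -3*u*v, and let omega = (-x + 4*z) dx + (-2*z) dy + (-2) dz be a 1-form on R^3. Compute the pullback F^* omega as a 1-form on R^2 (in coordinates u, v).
F^* omega = (6*v*(1 - 6*u^2)) du + (6*u*(1 - 6*v^2)) dv

Using F^*(f dg) = (f ∘ F) d(g ∘ F), substitute each coordinate x_i by F_i(u, v) in f_i, and replace dx_i by d F_i = (∂F_i/∂u) du + (∂F_i/∂v) dv.
  For the x component: f_1(F) = -12*u*v - 3; d F_1 = (0) du + (0) dv
  For the y component: f_2(F) = 6*u*v; d F_2 = (-6*u) du + (-6*v) dv
  For the z component: f_3(F) = -2; d F_3 = (-3*v) du + (-3*u) dv
Combining and collecting du, dv coefficients:
  coeff of du: 6*v*(1 - 6*u^2)
  coeff of dv: 6*u*(1 - 6*v^2)
F^* omega = (6*v*(1 - 6*u^2)) du + (6*u*(1 - 6*v^2)) dv.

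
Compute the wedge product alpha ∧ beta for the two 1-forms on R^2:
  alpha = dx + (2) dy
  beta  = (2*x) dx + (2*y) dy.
alpha ∧ beta = (-4*x + 2*y) dx ∧ dy

Distribute the wedge, using dx_i ∧ dx_j = -dx_j ∧ dx_i and dx_i ∧ dx_i = 0. For each pair (i, j) with i < j, the coefficient of dx_i ∧ dx_j in alpha ∧ beta is (alpha_i * beta_j - alpha_j * beta_i). Collecting: alpha ∧ beta = (-4*x + 2*y) dx ∧ dy.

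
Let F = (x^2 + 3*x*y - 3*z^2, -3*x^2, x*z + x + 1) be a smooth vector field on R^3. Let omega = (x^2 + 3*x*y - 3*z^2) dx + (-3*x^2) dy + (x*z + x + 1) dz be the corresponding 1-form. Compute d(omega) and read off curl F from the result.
d(omega) = (0) dy ∧ dz + (-7*z - 1) dz ∧ dx + (-9*x) dx ∧ dy; curl F = (0, -7*z - 1, -9*x)

d omega = sum_{i<j} (∂f_j/∂x_i - ∂f_i/∂x_j) dx_i ∧ dx_j. Under the identification (dy ∧ dz, dz ∧ dx, dx ∧ dy) ↔ (e_x, e_y, e_z), the coefficients are exactly the components of curl F. Compute:
  ∂R/∂y - ∂Q/∂z = (0) - (0) = 0
  ∂P/∂z - ∂R/∂x = (-6*z) - (z + 1) = -7*z - 1
  ∂Q/∂x - ∂P/∂y = (-6*x) - (3*x) = -9*x.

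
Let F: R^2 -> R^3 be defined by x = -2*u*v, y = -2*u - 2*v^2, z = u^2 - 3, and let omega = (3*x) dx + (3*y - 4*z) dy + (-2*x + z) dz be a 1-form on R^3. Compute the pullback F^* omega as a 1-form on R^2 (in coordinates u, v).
F^* omega = (2*u^3 + 8*u^2*v + 8*u^2 + 12*u*v^2 + 6*u + 12*v^2 - 24) du + (4*v*(7*u^2 + 6*u + 6*v^2 - 12)) dv

Using F^*(f dg) = (f ∘ F) d(g ∘ F), substitute each coordinate x_i by F_i(u, v) in f_i, and replace dx_i by d F_i = (∂F_i/∂u) du + (∂F_i/∂v) dv.
  For the x component: f_1(F) = -6*u*v; d F_1 = (-2*v) du + (-2*u) dv
  For the y component: f_2(F) = -4*u^2 - 6*u - 6*v^2 + 12; d F_2 = (-2) du + (-4*v) dv
  For the z component: f_3(F) = u^2 + 4*u*v - 3; d F_3 = (2*u) du + (0) dv
Combining and collecting du, dv coefficients:
  coeff of du: 2*u^3 + 8*u^2*v + 8*u^2 + 12*u*v^2 + 6*u + 12*v^2 - 24
  coeff of dv: 4*v*(7*u^2 + 6*u + 6*v^2 - 12)
F^* omega = (2*u^3 + 8*u^2*v + 8*u^2 + 12*u*v^2 + 6*u + 12*v^2 - 24) du + (4*v*(7*u^2 + 6*u + 6*v^2 - 12)) dv.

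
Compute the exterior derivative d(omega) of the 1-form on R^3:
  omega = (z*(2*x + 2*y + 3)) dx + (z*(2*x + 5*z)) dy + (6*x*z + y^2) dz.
d(omega) = (-2*x - 2*y + 6*z - 3) dx ∧ dz + (-2*x + 2*y - 10*z) dy ∧ dz

For a 1-form omega = sum_i f_i dx_i, the exterior derivative is
  d(omega) = sum_{i < j} (∂f_j/∂x_i - ∂f_i/∂x_j) dx_i ∧ dx_j.
  coefficient of dx ∧ dz: ∂f_3/∂x - ∂f_1/∂z = ∂(6*x*z + y^2)/∂x - ∂(z*(2*x + 2*y + 3))/∂z = -2*x - 2*y + 6*z - 3
  coefficient of dy ∧ dz: ∂f_3/∂y - ∂f_2/∂z = ∂(6*x*z + y^2)/∂y - ∂(z*(2*x + 5*z))/∂z = -2*x + 2*y - 10*z
Assembling: d(omega) = (-2*x - 2*y + 6*z - 3) dx ∧ dz + (-2*x + 2*y - 10*z) dy ∧ dz.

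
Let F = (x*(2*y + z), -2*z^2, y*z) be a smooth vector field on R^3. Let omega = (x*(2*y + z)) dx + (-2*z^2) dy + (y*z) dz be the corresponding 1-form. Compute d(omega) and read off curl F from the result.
d(omega) = (5*z) dy ∧ dz + (x) dz ∧ dx + (-2*x) dx ∧ dy; curl F = (5*z, x, -2*x)

d omega = sum_{i<j} (∂f_j/∂x_i - ∂f_i/∂x_j) dx_i ∧ dx_j. Under the identification (dy ∧ dz, dz ∧ dx, dx ∧ dy) ↔ (e_x, e_y, e_z), the coefficients are exactly the components of curl F. Compute:
  ∂R/∂y - ∂Q/∂z = (z) - (-4*z) = 5*z
  ∂P/∂z - ∂R/∂x = (x) - (0) = x
  ∂Q/∂x - ∂P/∂y = (0) - (2*x) = -2*x.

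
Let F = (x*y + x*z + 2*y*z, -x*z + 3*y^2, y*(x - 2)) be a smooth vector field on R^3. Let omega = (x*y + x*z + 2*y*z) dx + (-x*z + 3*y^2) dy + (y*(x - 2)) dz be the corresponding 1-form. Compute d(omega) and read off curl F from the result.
d(omega) = (2*x - 2) dy ∧ dz + (x + y) dz ∧ dx + (-x - 3*z) dx ∧ dy; curl F = (2*x - 2, x + y, -x - 3*z)

d omega = sum_{i<j} (∂f_j/∂x_i - ∂f_i/∂x_j) dx_i ∧ dx_j. Under the identification (dy ∧ dz, dz ∧ dx, dx ∧ dy) ↔ (e_x, e_y, e_z), the coefficients are exactly the components of curl F. Compute:
  ∂R/∂y - ∂Q/∂z = (x - 2) - (-x) = 2*x - 2
  ∂P/∂z - ∂R/∂x = (x + 2*y) - (y) = x + y
  ∂Q/∂x - ∂P/∂y = (-z) - (x + 2*z) = -x - 3*z.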